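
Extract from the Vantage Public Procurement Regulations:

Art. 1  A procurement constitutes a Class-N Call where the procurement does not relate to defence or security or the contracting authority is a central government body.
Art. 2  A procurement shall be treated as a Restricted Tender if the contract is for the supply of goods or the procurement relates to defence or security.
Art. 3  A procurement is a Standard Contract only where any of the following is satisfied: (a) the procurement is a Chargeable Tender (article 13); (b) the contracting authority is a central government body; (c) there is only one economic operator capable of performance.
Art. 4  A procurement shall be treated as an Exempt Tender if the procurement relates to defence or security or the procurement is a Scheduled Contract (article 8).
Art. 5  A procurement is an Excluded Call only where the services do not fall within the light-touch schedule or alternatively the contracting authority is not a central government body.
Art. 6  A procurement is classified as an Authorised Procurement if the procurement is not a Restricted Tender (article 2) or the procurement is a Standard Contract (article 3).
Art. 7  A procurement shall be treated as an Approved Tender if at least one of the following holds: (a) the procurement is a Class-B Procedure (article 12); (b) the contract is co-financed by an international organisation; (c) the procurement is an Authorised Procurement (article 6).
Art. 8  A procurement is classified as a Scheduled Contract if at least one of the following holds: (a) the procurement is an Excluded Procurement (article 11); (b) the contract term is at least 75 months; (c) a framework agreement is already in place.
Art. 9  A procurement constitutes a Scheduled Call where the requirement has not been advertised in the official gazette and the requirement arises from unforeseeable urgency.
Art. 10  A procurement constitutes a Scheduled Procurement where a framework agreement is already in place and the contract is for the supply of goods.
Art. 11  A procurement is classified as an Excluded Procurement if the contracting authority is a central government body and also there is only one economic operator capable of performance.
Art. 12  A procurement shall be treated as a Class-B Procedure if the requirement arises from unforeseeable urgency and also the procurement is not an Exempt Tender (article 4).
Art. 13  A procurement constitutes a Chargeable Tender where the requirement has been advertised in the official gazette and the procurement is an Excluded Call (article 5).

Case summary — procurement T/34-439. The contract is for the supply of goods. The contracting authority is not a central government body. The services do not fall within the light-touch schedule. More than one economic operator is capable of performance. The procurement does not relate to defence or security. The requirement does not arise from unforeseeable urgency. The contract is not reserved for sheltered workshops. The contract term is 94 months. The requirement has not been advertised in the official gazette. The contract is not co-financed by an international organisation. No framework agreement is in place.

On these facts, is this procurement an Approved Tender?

No

Under article 11: the contracting authority is a central government body? no; and there is only one economic operator capable of performance? no. So the procurement is not an Excluded Procurement.
Under article 8: Excluded Procurement (article 11)? no; or contract term: 94 months ≥ 75 months? yes; or a framework agreement is already in place? no. So the procurement is a Scheduled Contract.
Under article 4: the procurement relates to defence or security? no; or Scheduled Contract (article 8)? yes. So the procurement is an Exempt Tender.
Under article 12: the requirement arises from unforeseeable urgency? no; and not an Exempt Tender (article 4)? no. So the procurement is not a Class-B Procedure.
Under article 2: the contract is for the supply of goods? yes; or the procurement relates to defence or security? no. So the procurement is a Restricted Tender.
Under article 5: the services do not fall within the light-touch schedule? yes; or the contracting authority is not a central government body? yes. So the procurement is an Excluded Call.
Under article 13: the requirement has been advertised in the official gazette? no; and Excluded Call (article 5)? yes. So the procurement is not a Chargeable Tender.
Under article 3: Chargeable Tender (article 13)? no; or the contracting authority is a central government body? no; or there is only one economic operator capable of performance? no. So the procurement is not a Standard Contract.
Under article 6: not a Restricted Tender (article 2)? no; or Standard Contract (article 3)? no. So the procurement is not an Authorised Procurement.
Under article 7: Class-B Procedure (article 12)? no; or the contract is co-financed by an international organisation? no; or Authorised Procurement (article 6)? no. So the procurement is not an Approved Tender.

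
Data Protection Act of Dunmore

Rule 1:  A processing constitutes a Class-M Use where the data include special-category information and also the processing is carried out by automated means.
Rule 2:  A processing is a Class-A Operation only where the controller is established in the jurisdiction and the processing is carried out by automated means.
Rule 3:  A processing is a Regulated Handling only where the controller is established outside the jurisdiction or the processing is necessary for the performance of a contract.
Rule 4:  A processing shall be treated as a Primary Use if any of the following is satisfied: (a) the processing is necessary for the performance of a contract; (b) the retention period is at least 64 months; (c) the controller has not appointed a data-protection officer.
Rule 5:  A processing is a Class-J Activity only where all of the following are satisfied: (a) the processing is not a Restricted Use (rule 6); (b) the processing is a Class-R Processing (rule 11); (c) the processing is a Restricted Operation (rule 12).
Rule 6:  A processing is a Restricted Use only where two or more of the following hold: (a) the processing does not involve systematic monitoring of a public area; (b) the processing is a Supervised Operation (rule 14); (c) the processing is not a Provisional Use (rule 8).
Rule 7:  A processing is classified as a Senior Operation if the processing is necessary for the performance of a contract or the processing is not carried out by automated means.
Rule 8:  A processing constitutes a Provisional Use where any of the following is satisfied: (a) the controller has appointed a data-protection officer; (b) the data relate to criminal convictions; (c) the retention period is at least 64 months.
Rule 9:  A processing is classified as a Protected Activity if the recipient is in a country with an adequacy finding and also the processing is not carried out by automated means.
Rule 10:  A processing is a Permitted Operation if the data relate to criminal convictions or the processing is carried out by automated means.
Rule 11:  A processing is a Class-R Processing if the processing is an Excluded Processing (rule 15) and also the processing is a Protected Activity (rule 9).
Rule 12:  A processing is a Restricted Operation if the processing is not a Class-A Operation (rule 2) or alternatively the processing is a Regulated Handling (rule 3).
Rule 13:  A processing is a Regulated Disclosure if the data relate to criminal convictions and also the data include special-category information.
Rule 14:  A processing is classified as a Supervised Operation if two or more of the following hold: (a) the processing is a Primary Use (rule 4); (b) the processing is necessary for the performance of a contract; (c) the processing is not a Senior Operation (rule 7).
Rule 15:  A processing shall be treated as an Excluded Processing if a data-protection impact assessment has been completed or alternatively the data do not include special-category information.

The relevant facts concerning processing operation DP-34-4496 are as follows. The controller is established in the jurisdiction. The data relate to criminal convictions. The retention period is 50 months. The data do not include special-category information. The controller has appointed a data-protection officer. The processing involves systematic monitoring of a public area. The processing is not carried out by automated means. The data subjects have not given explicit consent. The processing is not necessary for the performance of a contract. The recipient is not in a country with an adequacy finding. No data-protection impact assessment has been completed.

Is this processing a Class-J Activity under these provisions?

rule 4 — Primary Use: [the processing is necessary for the performance of a contract? no] OR [retention period: 50 months ≥ 64 months? no] OR [the controller has not appointed a data-protection officer? no] → not satisfied.
rule 7 — Senior Operation: [the processing is necessary for the performance of a contract? no] OR [the processing is not carried out by automated means? yes] → satisfied.
rule 14 — Supervised Operation: Primary Use (rule 4)? no; the processing is necessary for the performance of a contract? no; not a Senior Operation (rule 7)? no — 0 of 3 hold (need ≥2) → not satisfied.
rule 8 — Provisional Use: [the controller has appointed a data-protection officer? yes] OR [the data relate to criminal convictions? yes] OR [retention period: 50 months ≥ 64 months? no] → satisfied.
rule 6 — Restricted Use: the processing does not involve systematic monitoring of a public area? no; Supervised Operation (rule 14)? no; not a Provisional Use (rule 8)? no — 0 of 3 hold (need ≥2) → not satisfied.
rule 15 — Excluded Processing: [a data-protection impact assessment has been completed? no] OR [the data do not include special-category information? yes] → satisfied.
rule 9 — Protected Activity: [the recipient is in a country with an adequacy finding? no] AND [the processing is not carried out by automated means? yes] → not satisfied.
rule 11 — Class-R Processing: [Excluded Processing (rule 15)? yes] AND [Protected Activity (rule 9)? no] → not satisfied.
rule 2 — Class-A Operation: [the controller is established in the jurisdiction? yes] AND [the processing is carried out by automated means? no] → not satisfied.
rule 3 — Regulated Handling: [the controller is established outside the jurisdiction? no] OR [the processing is necessary for the performance of a contract? no] → not satisfied.
rule 12 — Restricted Operation: [not a Class-A Operation (rule 2)? yes] OR [Regulated Handling (rule 3)? no] → satisfied.
rule 5 — Class-J Activity: [not a Restricted Use (rule 6)? yes] AND [Class-R Processing (rule 11)? no] AND [Restricted Operation (rule 12)? yes] → not satisfied.

No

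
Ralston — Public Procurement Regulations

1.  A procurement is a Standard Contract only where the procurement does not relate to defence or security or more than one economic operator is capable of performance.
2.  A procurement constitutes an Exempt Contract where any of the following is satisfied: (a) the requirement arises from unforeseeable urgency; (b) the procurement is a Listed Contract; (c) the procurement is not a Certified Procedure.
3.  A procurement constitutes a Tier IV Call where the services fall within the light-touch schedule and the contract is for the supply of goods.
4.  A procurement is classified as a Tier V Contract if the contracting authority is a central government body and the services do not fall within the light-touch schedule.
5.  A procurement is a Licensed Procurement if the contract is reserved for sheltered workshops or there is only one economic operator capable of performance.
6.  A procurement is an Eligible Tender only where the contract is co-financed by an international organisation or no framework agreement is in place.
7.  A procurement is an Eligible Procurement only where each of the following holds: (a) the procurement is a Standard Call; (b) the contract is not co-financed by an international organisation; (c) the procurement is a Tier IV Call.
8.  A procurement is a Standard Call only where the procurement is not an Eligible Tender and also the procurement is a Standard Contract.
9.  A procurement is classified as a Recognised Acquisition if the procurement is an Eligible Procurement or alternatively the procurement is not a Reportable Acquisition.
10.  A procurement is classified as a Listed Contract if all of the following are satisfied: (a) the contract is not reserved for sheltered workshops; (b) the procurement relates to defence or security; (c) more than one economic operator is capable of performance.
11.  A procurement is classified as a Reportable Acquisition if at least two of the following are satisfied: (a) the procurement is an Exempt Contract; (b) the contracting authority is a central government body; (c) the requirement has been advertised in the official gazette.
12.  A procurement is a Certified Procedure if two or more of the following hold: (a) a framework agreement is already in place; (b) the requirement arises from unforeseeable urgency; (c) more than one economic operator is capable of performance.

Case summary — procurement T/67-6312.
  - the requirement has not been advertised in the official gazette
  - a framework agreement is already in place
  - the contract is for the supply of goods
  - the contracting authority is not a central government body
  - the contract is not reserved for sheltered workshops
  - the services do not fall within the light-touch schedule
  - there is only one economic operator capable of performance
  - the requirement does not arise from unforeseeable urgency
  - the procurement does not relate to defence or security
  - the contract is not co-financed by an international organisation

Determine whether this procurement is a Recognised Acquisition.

Yes

paragraph 6 — Eligible Tender: [the contract is co-financed by an international organisation? no] OR [no framework agreement is in place? no] → not satisfied.
paragraph 1 — Standard Contract: [the procurement does not relate to defence or security? yes] OR [more than one economic operator is capable of performance? no] → satisfied.
paragraph 8 — Standard Call: [not an Eligible Tender (paragraph 6)? yes] AND [Standard Contract (paragraph 1)? yes] → satisfied.
paragraph 3 — Tier IV Call: [the services fall within the light-touch schedule? no] AND [the contract is for the supply of goods? yes] → not satisfied.
paragraph 7 — Eligible Procurement: [Standard Call (paragraph 8)? yes] AND [the contract is not co-financed by an international organisation? yes] AND [Tier IV Call (paragraph 3)? no] → not satisfied.
paragraph 10 — Listed Contract: [the contract is not reserved for sheltered workshops? yes] AND [the procurement relates to defence or security? no] AND [more than one economic operator is capable of performance? no] → not satisfied.
paragraph 12 — Certified Procedure: a framework agreement is already in place? yes; the requirement arises from unforeseeable urgency? no; more than one economic operator is capable of performance? no — 1 of 3 hold (need ≥2) → not satisfied.
paragraph 2 — Exempt Contract: [the requirement arises from unforeseeable urgency? no] OR [Listed Contract (paragraph 10)? no] OR [not a Certified Procedure (paragraph 12)? yes] → satisfied.
paragraph 11 — Reportable Acquisition: Exempt Contract (paragraph 2)? yes; the contracting authority is a central government body? no; the requirement has been advertised in the official gazette? no — 1 of 3 hold (need ≥2) → not satisfied.
paragraph 9 — Recognised Acquisition: [Eligible Procurement (paragraph 7)? no] OR [not a Reportable Acquisition (paragraph 11)? yes] → satisfied.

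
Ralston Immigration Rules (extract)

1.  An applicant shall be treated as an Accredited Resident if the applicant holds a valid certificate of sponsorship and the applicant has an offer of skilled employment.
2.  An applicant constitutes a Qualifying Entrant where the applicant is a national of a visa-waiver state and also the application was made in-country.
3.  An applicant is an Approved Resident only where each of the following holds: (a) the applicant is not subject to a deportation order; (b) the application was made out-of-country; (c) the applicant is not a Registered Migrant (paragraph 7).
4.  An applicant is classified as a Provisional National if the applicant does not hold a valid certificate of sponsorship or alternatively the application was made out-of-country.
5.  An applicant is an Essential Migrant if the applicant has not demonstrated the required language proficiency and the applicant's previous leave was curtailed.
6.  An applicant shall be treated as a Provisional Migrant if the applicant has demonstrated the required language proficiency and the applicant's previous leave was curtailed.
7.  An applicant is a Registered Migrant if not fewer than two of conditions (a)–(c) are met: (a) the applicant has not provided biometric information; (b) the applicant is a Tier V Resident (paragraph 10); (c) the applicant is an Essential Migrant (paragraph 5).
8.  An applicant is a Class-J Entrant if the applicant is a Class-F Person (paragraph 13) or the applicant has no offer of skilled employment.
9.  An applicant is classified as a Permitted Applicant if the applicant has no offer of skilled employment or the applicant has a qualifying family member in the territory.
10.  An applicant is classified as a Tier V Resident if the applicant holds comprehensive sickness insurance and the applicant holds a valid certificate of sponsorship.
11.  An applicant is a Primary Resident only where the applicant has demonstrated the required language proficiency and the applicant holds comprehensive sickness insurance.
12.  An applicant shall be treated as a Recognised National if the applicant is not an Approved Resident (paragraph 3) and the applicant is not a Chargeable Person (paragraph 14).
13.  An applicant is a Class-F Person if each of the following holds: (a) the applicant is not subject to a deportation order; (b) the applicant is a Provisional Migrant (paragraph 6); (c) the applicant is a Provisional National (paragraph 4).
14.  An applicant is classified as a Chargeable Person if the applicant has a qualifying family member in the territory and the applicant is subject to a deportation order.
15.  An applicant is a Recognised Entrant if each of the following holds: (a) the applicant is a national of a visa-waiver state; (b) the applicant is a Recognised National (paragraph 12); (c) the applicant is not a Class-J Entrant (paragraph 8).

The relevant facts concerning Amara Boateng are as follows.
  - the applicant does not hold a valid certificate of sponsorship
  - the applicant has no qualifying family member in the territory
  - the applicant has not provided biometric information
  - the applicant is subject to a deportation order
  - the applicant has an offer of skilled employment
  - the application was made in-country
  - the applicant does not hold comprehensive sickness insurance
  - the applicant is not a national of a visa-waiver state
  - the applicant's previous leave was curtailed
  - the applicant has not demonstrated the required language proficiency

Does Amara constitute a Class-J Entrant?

No

paragraph 6 — Provisional Migrant: [the applicant has demonstrated the required language proficiency? no] AND [the applicant's previous leave was curtailed? yes] → not satisfied.
paragraph 4 — Provisional National: [the applicant does not hold a valid certificate of sponsorship? yes] OR [the application was made out-of-country? no] → satisfied.
paragraph 13 — Class-F Person: [the applicant is not subject to a deportation order? no] AND [Provisional Migrant (paragraph 6)? no] AND [Provisional National (paragraph 4)? yes] → not satisfied.
paragraph 8 — Class-J Entrant: [Class-F Person (paragraph 13)? no] OR [the applicant has no offer of skilled employment? no] → not satisfied.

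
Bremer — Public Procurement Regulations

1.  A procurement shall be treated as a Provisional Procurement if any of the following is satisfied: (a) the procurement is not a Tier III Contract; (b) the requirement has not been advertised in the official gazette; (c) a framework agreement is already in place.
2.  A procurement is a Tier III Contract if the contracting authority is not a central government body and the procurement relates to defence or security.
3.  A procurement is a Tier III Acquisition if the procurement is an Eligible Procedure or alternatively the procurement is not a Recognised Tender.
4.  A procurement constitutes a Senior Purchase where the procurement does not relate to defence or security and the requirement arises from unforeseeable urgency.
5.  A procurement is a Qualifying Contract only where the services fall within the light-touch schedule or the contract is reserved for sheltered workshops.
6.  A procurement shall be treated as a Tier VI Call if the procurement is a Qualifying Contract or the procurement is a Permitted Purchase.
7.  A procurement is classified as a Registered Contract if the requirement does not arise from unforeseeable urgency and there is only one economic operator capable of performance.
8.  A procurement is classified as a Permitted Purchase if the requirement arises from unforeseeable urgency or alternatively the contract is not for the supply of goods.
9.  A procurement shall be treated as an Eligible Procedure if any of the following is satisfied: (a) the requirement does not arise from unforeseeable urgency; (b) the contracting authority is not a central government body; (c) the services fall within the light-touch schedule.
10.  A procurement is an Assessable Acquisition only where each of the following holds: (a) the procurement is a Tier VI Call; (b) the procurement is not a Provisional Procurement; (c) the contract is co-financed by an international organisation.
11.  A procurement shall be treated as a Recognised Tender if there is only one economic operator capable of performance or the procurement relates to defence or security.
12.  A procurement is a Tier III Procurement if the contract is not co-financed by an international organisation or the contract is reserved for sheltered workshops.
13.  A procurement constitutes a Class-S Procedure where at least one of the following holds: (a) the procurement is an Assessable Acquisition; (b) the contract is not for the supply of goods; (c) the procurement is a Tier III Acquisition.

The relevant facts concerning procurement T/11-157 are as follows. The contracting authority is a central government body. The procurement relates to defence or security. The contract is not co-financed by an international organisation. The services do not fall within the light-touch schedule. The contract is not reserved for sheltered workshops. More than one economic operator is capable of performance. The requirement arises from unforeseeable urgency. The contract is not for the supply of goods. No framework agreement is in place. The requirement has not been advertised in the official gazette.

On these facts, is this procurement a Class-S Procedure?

Yes

paragraph 5 — Qualifying Contract: [the services fall within the light-touch schedule? no] OR [the contract is reserved for sheltered workshops? no] → not satisfied.
paragraph 8 — Permitted Purchase: [the requirement arises from unforeseeable urgency? yes] OR [the contract is not for the supply of goods? yes] → satisfied.
paragraph 6 — Tier VI Call: [Qualifying Contract (paragraph 5)? no] OR [Permitted Purchase (paragraph 8)? yes] → satisfied.
paragraph 2 — Tier III Contract: [the contracting authority is not a central government body? no] AND [the procurement relates to defence or security? yes] → not satisfied.
paragraph 1 — Provisional Procurement: [not a Tier III Contract (paragraph 2)? yes] OR [the requirement has not been advertised in the official gazette? yes] OR [a framework agreement is already in place? no] → satisfied.
paragraph 10 — Assessable Acquisition: [Tier VI Call (paragraph 6)? yes] AND [not a Provisional Procurement (paragraph 1)? no] AND [the contract is co-financed by an international organisation? no] → not satisfied.
paragraph 9 — Eligible Procedure: [the requirement does not arise from unforeseeable urgency? no] OR [the contracting authority is not a central government body? no] OR [the services fall within the light-touch schedule? no] → not satisfied.
paragraph 11 — Recognised Tender: [there is only one economic operator capable of performance? no] OR [the procurement relates to defence or security? yes] → satisfied.
paragraph 3 — Tier III Acquisition: [Eligible Procedure (paragraph 9)? no] OR [not a Recognised Tender (paragraph 11)? no] → not satisfied.
paragraph 13 — Class-S Procedure: [Assessable Acquisition (paragraph 10)? no] OR [the contract is not for the supply of goods? yes] OR [Tier III Acquisition (paragraph 3)? no] → satisfied.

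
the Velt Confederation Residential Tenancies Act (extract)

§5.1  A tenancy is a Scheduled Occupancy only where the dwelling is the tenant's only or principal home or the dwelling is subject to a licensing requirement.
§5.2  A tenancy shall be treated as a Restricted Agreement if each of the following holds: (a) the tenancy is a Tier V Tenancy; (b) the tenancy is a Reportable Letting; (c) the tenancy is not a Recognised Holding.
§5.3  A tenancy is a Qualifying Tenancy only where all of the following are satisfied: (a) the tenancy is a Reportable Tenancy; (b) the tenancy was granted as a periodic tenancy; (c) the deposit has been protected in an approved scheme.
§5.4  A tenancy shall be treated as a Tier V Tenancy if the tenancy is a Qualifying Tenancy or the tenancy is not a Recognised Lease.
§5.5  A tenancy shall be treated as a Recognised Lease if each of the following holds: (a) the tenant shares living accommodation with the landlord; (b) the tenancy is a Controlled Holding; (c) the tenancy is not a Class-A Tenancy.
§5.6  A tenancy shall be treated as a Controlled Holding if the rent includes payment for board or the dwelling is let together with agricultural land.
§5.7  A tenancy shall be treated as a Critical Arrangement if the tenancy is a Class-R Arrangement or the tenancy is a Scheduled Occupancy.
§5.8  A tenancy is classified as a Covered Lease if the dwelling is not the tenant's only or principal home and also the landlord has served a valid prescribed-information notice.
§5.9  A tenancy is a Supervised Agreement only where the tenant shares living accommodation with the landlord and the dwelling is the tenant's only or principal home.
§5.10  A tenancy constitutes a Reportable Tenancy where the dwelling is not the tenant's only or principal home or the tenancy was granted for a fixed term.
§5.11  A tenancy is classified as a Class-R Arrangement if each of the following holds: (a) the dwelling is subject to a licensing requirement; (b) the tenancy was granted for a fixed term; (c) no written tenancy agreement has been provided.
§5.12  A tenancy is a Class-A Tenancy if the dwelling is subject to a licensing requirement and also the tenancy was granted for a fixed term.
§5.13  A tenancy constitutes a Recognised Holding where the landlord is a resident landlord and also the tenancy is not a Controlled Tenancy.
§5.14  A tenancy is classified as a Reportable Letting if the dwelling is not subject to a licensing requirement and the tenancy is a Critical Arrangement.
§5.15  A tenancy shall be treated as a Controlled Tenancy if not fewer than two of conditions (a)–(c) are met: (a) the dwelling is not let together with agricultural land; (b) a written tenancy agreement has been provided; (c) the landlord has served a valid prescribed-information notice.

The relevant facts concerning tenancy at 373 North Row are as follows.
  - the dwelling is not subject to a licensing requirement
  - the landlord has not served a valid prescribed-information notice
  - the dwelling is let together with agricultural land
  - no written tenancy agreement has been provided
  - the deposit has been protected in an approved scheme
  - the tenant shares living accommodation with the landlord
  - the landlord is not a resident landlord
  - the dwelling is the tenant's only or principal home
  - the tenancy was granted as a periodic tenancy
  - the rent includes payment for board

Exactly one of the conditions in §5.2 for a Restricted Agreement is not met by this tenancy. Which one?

Tier V Tenancy

§5.10 — Reportable Tenancy: [the dwelling is not the tenant's only or principal home? no] OR [the tenancy was granted for a fixed term? no] → not satisfied.
§5.3 — Qualifying Tenancy: [Reportable Tenancy (§5.10)? no] AND [the tenancy was granted as a periodic tenancy? yes] AND [the deposit has been protected in an approved scheme? yes] → not satisfied.
§5.6 — Controlled Holding: [the rent includes payment for board? yes] OR [the dwelling is let together with agricultural land? yes] → satisfied.
§5.12 — Class-A Tenancy: [the dwelling is subject to a licensing requirement? no] AND [the tenancy was granted for a fixed term? no] → not satisfied.
§5.5 — Recognised Lease: [the tenant shares living accommodation with the landlord? yes] AND [Controlled Holding (§5.6)? yes] AND [not a Class-A Tenancy (§5.12)? yes] → satisfied.
§5.4 — Tier V Tenancy: [Qualifying Tenancy (§5.3)? no] OR [not a Recognised Lease (§5.5)? no] → not satisfied.
§5.11 — Class-R Arrangement: [the dwelling is subject to a licensing requirement? no] AND [the tenancy was granted for a fixed term? no] AND [no written tenancy agreement has been provided? yes] → not satisfied.
§5.1 — Scheduled Occupancy: [the dwelling is the tenant's only or principal home? yes] OR [the dwelling is subject to a licensing requirement? no] → satisfied.
§5.7 — Critical Arrangement: [Class-R Arrangement (§5.11)? no] OR [Scheduled Occupancy (§5.1)? yes] → satisfied.
§5.14 — Reportable Letting: [the dwelling is not subject to a licensing requirement? yes] AND [Critical Arrangement (§5.7)? yes] → satisfied.
§5.15 — Controlled Tenancy: the dwelling is not let together with agricultural land? no; a written tenancy agreement has been provided? no; the landlord has served a valid prescribed-information notice? no — 0 of 3 hold (need ≥2) → not satisfied.
§5.13 — Recognised Holding: [the landlord is a resident landlord? no] AND [not a Controlled Tenancy (§5.15)? yes] → not satisfied.
§5.2 — Restricted Agreement: [Tier V Tenancy (§5.4)? no] AND [Reportable Letting (§5.14)? yes] AND [not a Recognised Holding (§5.13)? yes] → not satisfied.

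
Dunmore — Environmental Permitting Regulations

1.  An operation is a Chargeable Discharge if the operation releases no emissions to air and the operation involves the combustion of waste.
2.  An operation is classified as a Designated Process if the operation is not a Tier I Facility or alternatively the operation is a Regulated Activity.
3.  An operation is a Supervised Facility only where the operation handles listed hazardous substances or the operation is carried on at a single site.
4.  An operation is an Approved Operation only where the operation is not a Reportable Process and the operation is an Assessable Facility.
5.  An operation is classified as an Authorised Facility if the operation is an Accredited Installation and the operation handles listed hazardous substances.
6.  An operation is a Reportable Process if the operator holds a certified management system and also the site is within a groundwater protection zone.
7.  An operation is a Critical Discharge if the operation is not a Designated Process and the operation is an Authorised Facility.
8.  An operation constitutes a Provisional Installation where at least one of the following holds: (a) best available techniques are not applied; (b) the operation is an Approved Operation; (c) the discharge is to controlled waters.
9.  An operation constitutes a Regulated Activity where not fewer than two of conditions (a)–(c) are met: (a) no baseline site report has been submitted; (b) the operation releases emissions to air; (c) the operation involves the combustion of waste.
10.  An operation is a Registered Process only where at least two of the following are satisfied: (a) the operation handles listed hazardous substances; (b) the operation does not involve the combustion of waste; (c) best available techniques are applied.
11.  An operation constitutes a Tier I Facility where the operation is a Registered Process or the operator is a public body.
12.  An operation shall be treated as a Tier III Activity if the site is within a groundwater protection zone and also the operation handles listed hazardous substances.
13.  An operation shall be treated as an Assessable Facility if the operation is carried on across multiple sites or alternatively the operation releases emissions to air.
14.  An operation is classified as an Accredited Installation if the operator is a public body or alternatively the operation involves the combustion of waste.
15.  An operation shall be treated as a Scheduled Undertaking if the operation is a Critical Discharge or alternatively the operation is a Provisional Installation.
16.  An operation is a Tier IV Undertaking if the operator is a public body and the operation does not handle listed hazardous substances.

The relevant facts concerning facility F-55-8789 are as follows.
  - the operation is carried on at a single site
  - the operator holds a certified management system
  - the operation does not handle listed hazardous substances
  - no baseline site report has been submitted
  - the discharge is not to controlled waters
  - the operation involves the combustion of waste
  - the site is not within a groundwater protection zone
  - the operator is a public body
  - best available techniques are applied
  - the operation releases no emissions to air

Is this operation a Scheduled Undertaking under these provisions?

Under paragraph 10: the operation handles listed hazardous substances? no; the operation does not involve the combustion of waste? no; best available techniques are applied? yes — 1 of 3 hold (need ≥2) → not satisfied.
Under paragraph 11: Registered Process (paragraph 10)? no; or the operator is a public body? yes. So the operation is a Tier I Facility.
Under paragraph 9: no baseline site report has been submitted? yes; the operation releases emissions to air? no; the operation involves the combustion of waste? yes — 2 of 3 hold (need ≥2) → satisfied.
Under paragraph 2: not a Tier I Facility (paragraph 11)? no; or Regulated Activity (paragraph 9)? yes. So the operation is a Designated Process.
Under paragraph 14: the operator is a public body? yes; or the operation involves the combustion of waste? yes. So the operation is an Accredited Installation.
Under paragraph 5: Accredited Installation (paragraph 14)? yes; and the operation handles listed hazardous substances? no. So the operation is not an Authorised Facility.
Under paragraph 7: not a Designated Process (paragraph 2)? no; and Authorised Facility (paragraph 5)? no. So the operation is not a Critical Discharge.
Under paragraph 6: the operator holds a certified management system? yes; and the site is within a groundwater protection zone? no. So the operation is not a Reportable Process.
Under paragraph 13: the operation is carried on across multiple sites? no; or the operation releases emissions to air? no. So the operation is not an Assessable Facility.
Under paragraph 4: not a Reportable Process (paragraph 6)? yes; and Assessable Facility (paragraph 13)? no. So the operation is not an Approved Operation.
Under paragraph 8: best available techniques are not applied? no; or Approved Operation (paragraph 4)? no; or the discharge is to controlled waters? no. So the operation is not a Provisional Installation.
Under paragraph 15: Critical Discharge (paragraph 7)? no; or Provisional Installation (paragraph 8)? no. So the operation is not a Scheduled Undertaking.

No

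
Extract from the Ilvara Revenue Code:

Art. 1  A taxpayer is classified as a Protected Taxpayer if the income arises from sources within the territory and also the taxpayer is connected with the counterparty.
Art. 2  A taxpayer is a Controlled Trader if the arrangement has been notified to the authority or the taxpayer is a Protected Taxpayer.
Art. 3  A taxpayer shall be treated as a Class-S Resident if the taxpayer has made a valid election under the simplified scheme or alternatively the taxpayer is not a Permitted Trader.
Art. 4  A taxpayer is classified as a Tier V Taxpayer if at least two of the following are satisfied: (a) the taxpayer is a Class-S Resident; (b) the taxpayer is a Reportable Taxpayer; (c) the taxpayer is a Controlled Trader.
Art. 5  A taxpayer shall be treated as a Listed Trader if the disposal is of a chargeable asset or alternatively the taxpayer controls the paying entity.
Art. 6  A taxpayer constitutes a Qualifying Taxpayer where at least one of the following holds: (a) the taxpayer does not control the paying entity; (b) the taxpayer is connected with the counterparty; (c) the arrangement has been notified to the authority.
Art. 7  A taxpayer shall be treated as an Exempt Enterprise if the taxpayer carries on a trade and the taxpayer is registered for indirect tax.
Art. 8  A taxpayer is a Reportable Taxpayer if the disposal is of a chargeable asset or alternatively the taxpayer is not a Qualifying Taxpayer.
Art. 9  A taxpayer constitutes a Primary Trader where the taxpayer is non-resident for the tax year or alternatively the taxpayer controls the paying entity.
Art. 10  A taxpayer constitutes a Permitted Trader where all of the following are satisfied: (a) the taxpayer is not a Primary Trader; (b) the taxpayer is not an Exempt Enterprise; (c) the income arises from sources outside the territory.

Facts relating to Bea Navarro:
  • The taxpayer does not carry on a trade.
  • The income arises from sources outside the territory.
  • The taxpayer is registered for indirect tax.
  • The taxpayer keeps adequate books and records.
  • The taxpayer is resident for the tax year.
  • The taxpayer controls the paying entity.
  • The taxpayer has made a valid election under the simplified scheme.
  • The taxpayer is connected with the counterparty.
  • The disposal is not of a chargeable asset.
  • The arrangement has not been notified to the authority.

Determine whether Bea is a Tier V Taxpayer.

No

Under article 9: the taxpayer is non-resident for the tax year? no; or the taxpayer controls the paying entity? yes. So the taxpayer is a Primary Trader.
Under article 7: the taxpayer carries on a trade? no; and the taxpayer is registered for indirect tax? yes. So the taxpayer is not an Exempt Enterprise.
Under article 10: not a Primary Trader (article 9)? no; and not an Exempt Enterprise (article 7)? yes; and the income arises from sources outside the territory? yes. So the taxpayer is not a Permitted Trader.
Under article 3: the taxpayer has made a valid election under the simplified scheme? yes; or not a Permitted Trader (article 10)? yes. So the taxpayer is a Class-S Resident.
Under article 6: the taxpayer does not control the paying entity? no; or the taxpayer is connected with the counterparty? yes; or the arrangement has been notified to the authority? no. So the taxpayer is a Qualifying Taxpayer.
Under article 8: the disposal is of a chargeable asset? no; or not a Qualifying Taxpayer (article 6)? no. So the taxpayer is not a Reportable Taxpayer.
Under article 1: the income arises from sources within the territory? no; and the taxpayer is connected with the counterparty? yes. So the taxpayer is not a Protected Taxpayer.
Under article 2: the arrangement has been notified to the authority? no; or Protected Taxpayer (article 1)? no. So the taxpayer is not a Controlled Trader.
Under article 4: Class-S Resident (article 3)? yes; Reportable Taxpayer (article 8)? no; Controlled Trader (article 2)? no — 1 of 3 hold (need ≥2) → not satisfied.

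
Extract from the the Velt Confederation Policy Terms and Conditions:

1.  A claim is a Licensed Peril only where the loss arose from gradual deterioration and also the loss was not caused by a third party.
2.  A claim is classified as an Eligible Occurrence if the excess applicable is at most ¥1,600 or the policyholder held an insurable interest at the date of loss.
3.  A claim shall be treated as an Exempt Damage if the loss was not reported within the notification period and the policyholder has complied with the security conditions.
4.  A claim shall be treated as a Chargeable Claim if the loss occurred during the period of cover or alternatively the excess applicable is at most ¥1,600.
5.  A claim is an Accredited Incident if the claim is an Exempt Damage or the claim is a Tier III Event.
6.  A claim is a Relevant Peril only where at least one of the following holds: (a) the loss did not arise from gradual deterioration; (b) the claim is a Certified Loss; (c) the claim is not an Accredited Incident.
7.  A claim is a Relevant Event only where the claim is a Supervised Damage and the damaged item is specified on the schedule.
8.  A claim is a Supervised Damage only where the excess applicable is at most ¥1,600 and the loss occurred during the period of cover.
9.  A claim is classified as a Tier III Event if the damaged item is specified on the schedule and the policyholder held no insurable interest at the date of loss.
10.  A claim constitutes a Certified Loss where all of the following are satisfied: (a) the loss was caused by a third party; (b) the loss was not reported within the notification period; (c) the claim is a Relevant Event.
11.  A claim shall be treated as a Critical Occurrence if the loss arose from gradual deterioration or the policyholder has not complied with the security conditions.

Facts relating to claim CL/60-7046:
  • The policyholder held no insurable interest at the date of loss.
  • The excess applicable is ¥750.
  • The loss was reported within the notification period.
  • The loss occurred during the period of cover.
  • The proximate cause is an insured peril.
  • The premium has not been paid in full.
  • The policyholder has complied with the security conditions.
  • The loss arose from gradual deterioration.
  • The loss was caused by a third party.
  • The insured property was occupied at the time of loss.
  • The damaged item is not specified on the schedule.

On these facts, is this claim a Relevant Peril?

Under paragraph 8: excess applicable: ¥750 ≤ ¥1,600? yes; and the loss occurred during the period of cover? yes. So the claim is a Supervised Damage.
Under paragraph 7: Supervised Damage (paragraph 8)? yes; and the damaged item is specified on the schedule? no. So the claim is not a Relevant Event.
Under paragraph 10: the loss was caused by a third party? yes; and the loss was not reported within the notification period? no; and Relevant Event (paragraph 7)? no. So the claim is not a Certified Loss.
Under paragraph 3: the loss was not reported within the notification period? no; and the policyholder has complied with the security conditions? yes. So the claim is not an Exempt Damage.
Under paragraph 9: the damaged item is specified on the schedule? no; and the policyholder held no insurable interest at the date of loss? yes. So the claim is not a Tier III Event.
Under paragraph 5: Exempt Damage (paragraph 3)? no; or Tier III Event (paragraph 9)? no. So the claim is not an Accredited Incident.
Under paragraph 6: the loss did not arise from gradual deterioration? no; or Certified Loss (paragraph 10)? no; or not an Accredited Incident (paragraph 5)? yes. So the claim is a Relevant Peril.

Yes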